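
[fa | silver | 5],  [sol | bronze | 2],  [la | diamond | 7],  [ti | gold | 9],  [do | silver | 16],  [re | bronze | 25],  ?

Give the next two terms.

[mi | diamond | 41], [fa | gold | 66]

Note goes fa, sol, la, ti, do, re → mi → fa (runs through the solfège scale do→ti).
Rank: silver, bronze, diamond, gold, silver, bronze → diamond → gold (repeats silver → bronze → diamond → gold).
For the third slot, each term is the sum of the two before it: 5, 2, 7, 9, 16, 25 → 41 → 66.
So the next two terms are [mi | diamond | 41] and [fa | gold | 66].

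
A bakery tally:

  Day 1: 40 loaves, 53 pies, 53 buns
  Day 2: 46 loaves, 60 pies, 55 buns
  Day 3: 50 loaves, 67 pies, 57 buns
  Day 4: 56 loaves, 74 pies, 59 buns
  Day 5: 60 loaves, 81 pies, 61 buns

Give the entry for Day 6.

66 loaves, 88 pies, 63 buns

Loaves — alternating steps +6, +4, +6, +4, …: 40, 46, 50, 56, 60 → 66.
Pies — +7 each step: 53, 60, 67, 74, 81 → 88.
Buns: 53, 55, 57, 59, 61 → 63 (+2 each step).
So the next row is 66 loaves, 88 pies, 63 buns.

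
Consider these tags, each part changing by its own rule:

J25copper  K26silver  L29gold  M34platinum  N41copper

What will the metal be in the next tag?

Metal — repeats copper → silver → gold → platinum: copper, silver, gold, platinum, copper → silver.

silver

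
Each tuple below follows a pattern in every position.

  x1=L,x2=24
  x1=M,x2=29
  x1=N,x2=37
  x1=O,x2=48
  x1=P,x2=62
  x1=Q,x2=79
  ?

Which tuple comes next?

X1 — letters move forward 1 place in the alphabet: L, M, N, O, P, Q → R.
X2 — differences are 5, 8, 11, … (increasing by 3 each time): 24, 29, 37, 48, 62, 79 → 99.
So the next tuple is x1=R,x2=99.

x1=R,x2=99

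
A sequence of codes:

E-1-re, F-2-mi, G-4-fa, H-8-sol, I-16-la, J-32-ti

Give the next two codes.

K-64-do then L-128-re

Letter goes E, F, G, H, I, J → K → L (letters move forward 1 place in the alphabet).
Second component goes 1, 2, 4, 8, 16, 32 → 64 → 128 (×2 each step).
Note goes re, mi, fa, sol, la, ti → do → re (runs through the solfège scale do→ti).
So the next two codes are K-64-do and L-128-re.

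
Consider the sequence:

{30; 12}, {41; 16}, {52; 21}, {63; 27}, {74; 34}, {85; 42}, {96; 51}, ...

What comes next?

First component: 30, 41, 52, 63, 74, 85, 96 → 107 (+11 each step).
Second component goes 12, 16, 21, 27, 34, 42, 51 → 61 (differences are 4, 5, 6, … (increasing by 1 each time)).
So the next point is {107; 61}.

{107; 61}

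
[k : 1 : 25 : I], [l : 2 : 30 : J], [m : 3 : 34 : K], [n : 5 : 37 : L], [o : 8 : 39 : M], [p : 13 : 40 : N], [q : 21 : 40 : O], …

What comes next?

[r : 34 : 39 : P]

First letter: letters move forward 1 place in the alphabet, so k, l, m, n, o, p, q → r.
Second slot — each term is the sum of the two before it: 1, 2, 3, 5, 8, 13, 21 → 34.
Third slot goes 25, 30, 34, 37, 39, 40, 40 → 39 (differences are 5, 4, 3, … (decreasing by 1 each time)).
Second letter: I, J, K, L, M, N, O → P (letters move forward 1 place in the alphabet).
Putting it together: [r : 34 : 39 : P].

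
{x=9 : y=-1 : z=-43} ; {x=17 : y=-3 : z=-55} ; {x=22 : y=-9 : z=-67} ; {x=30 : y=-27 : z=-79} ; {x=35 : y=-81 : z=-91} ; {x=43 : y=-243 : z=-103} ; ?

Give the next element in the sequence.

X: alternating steps +8, +5, +8, +5, …; 9, 17, 22, 30, 35, 43 → 48.
Y: -1, -3, -9, -27, -81, -243 → -729 (×3 each step).
Z: −12 each step; -43, -55, -67, -79, -91, -103 → -115.
Putting it together: {x=48 : y=-729 : z=-115}.

{x=48 : y=-729 : z=-115}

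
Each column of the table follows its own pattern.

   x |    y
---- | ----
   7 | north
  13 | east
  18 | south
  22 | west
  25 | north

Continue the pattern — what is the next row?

Column x: differences are 6, 5, 4, … (decreasing by 1 each time); 7, 13, 18, 22, 25 → 27.
Column y: repeats north → east → south → west, so north, east, south, west, north → east.
Combining the parts gives 27  east.

27  east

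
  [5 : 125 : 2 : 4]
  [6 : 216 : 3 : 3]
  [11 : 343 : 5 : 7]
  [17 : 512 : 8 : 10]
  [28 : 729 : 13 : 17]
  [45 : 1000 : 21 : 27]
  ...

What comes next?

First entry: 5, 6, 11, 17, 28, 45 → 73 (each term is the sum of the two before it).
Second entry — perfect cubes: 5³, 6³, 7³, …: 125, 216, 343, 512, 729, 1000 → 1331.
Third entry: each term is the sum of the two before it, so 2, 3, 5, 8, 13, 21 → 34.
Fourth entry: each term is the sum of the two before it, so 4, 3, 7, 10, 17, 27 → 44.
So the next tuple is [73 : 1331 : 34 : 44].

[73 : 1331 : 34 : 44]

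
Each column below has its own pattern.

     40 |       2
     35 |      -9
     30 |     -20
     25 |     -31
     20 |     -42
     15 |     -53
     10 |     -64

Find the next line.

5  -75

First component: 40, 35, 30, 25, 20, 15, 10 → 5 (−5 each step).
For the second component, −11 each step: 2, -9, -20, -31, -42, -53, -64 → -75.
Putting it together: 5  -75.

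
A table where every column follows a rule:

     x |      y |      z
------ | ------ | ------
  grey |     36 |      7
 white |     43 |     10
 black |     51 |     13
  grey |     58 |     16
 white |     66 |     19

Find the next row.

Column x: repeats grey → white → black; grey, white, black, grey, white → black.
Column y: alternating steps +7, +8, +7, +8, …, so 36, 43, 51, 58, 66 → 73.
For the column z, +3 each step: 7, 10, 13, 16, 19 → 22.
Combining the parts gives black  73  22.

black  73  22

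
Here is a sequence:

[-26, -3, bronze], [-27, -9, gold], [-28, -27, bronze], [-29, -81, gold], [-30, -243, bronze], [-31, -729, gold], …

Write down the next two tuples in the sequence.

[-32, -2187, bronze], [-33, -6561, gold]

First component: −1 each step, so -26, -27, -28, -29, -30, -31 → -32 → -33.
Second component: ×3 each step; -3, -9, -27, -81, -243, -729 → -2187 → -6561.
Rank: alternates bronze ↔ gold, so bronze, gold, bronze, gold, bronze, gold → bronze → gold.
Putting the parts together: [-32, -2187, bronze] and then [-33, -6561, gold].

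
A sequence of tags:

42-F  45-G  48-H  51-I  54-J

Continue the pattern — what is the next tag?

First component: 42, 45, 48, 51, 54 → 57 (+3 each step).
For the letter, letters move forward 1 place in the alphabet: F, G, H, I, J → K.
Putting it together: 57-K.

57-K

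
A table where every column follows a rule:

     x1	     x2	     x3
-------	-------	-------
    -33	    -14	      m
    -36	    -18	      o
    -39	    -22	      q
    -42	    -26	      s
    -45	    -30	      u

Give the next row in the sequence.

-48  -34  w

Column x1 goes -33, -36, -39, -42, -45 → -48 (−3 each step).
For the column x2, −4 each step: -14, -18, -22, -26, -30 → -34.
For the column x3, letters move forward 2 places in the alphabet: m, o, q, s, u → w.
So the next row is -48  -34  w.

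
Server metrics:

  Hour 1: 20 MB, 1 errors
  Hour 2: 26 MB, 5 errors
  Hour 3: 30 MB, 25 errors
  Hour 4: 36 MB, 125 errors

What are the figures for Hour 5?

MB: alternating steps +6, +4, +6, +4, …; 20, 26, 30, 36 → 40.
Errors: ×5 each step; 1, 5, 25, 125 → 625.
Putting it together: 40 MB, 625 errors.

40 MB, 625 errors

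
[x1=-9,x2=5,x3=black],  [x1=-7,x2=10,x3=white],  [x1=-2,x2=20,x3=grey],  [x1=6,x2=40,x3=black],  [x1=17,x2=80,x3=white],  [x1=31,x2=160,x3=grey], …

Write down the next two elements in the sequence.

X1: differences are 2, 5, 8, … (increasing by 3 each time), so -9, -7, -2, 6, 17, 31 → 48 → 68.
X2: ×2 each step; 5, 10, 20, 40, 80, 160 → 320 → 640.
X3 — repeats black → white → grey: black, white, grey, black, white, grey → black → white.
So the next two elements are [x1=48,x2=320,x3=black] and [x1=68,x2=640,x3=white].

[x1=48,x2=320,x3=black], [x1=68,x2=640,x3=white]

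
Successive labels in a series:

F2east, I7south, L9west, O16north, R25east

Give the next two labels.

Letter: letters move forward 3 places in the alphabet; F, I, L, O, R → U → X.
For the second component, each term is the sum of the two before it: 2, 7, 9, 16, 25 → 41 → 66.
Direction: east, south, west, north, east → south → west (repeats east → south → west → north).
So the next two labels are U41south and X66west.

U41south, X66west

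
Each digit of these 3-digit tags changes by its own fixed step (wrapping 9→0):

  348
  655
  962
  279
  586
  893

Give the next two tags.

100, 417

First digit — +3 each step, mod 10: 3, 6, 9, 2, 5, 8 → 1 → 4.
Second digit — +1 each step, mod 10: 4, 5, 6, 7, 8, 9 → 0 → 1.
Third digit: 8, 5, 2, 9, 6, 3 → 0 → 7 (−3 each step, mod 10).
Putting the parts together: 100 and then 417.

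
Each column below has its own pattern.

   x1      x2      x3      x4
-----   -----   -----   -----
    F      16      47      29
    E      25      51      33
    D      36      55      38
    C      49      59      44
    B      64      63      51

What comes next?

A  81  67  59

Column x1: letters move back 1 place in the alphabet, so F, E, D, C, B → A.
Column x2 — perfect squares: 4², 5², 6², …: 16, 25, 36, 49, 64 → 81.
Column x3: 47, 51, 55, 59, 63 → 67 (+4 each step).
Column x4: differences are 4, 5, 6, … (increasing by 1 each time), so 29, 33, 38, 44, 51 → 59.
Combining the parts gives A  81  67  59.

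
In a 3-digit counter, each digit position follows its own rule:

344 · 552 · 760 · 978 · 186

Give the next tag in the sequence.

First digit: 3, 5, 7, 9, 1 → 3 (+2 each step, mod 10).
For the second digit, +1 each step, mod 10: 4, 5, 6, 7, 8 → 9.
Third digit: 4, 2, 0, 8, 6 → 4 (−2 each step, mod 10).
Combining the parts gives 394.

394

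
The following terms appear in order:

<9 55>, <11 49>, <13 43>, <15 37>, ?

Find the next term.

<17 31>

First component: +2 each step, so 9, 11, 13, 15 → 17.
Second component goes 55, 49, 43, 37 → 31 (−6 each step).
Putting it together: <17 31>.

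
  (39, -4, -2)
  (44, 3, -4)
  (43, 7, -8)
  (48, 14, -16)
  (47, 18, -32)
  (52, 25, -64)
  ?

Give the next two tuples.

First part: alternating steps +5, −1, +5, −1, …, so 39, 44, 43, 48, 47, 52 → 51 → 56.
Second part goes -4, 3, 7, 14, 18, 25 → 29 → 36 (alternating steps +7, +4, +7, +4, …).
Third part — ×2 each step: -2, -4, -8, -16, -32, -64 → -128 → -256.
So the next two tuples are (51, 29, -128) and (56, 36, -256).

(51, 29, -128), (56, 36, -256)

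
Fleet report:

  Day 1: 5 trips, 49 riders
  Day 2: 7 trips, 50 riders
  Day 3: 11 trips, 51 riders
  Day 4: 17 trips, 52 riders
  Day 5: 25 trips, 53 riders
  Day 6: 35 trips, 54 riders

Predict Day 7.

47 trips, 55 riders

Trips: 5, 7, 11, 17, 25, 35 → 47 (differences are 2, 4, 6, … (increasing by 2 each time)).
Riders goes 49, 50, 51, 52, 53, 54 → 55 (+1 each step).
So the next line is 47 trips, 55 riders.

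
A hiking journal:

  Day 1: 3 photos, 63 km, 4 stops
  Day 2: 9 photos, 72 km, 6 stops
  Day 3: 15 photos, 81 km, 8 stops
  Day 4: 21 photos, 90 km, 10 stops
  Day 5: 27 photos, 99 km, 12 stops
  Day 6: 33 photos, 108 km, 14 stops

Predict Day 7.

39 photos, 117 km, 16 stops

Photos: +6 each step, so 3, 9, 15, 21, 27, 33 → 39.
For the km, +9 each step: 63, 72, 81, 90, 99, 108 → 117.
For the stops, +2 each step: 4, 6, 8, 10, 12, 14 → 16.
So the next line is 39 photos, 117 km, 16 stops.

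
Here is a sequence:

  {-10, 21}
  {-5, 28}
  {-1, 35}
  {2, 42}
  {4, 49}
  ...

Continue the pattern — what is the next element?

{5, 56}

First slot: -10, -5, -1, 2, 4 → 5 (differences are 5, 4, 3, … (decreasing by 1 each time)).
Second slot: +7 each step, so 21, 28, 35, 42, 49 → 56.
So the next element is {5, 56}.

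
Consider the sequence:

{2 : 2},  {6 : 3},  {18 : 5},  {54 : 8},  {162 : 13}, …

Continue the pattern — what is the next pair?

First slot: 2, 6, 18, 54, 162 → 486 (×3 each step).
Second slot: each term is the sum of the two before it, so 2, 3, 5, 8, 13 → 21.
So the next pair is {486 : 21}.

{486 : 21}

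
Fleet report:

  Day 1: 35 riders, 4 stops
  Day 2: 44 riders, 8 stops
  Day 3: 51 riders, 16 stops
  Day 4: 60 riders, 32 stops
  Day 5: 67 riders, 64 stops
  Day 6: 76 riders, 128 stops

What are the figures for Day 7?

Riders — alternating steps +9, +7, +9, +7, …: 35, 44, 51, 60, 67, 76 → 83.
Stops — ×2 each step: 4, 8, 16, 32, 64, 128 → 256.
So the next record is 83 riders, 256 stops.

83 riders, 256 stops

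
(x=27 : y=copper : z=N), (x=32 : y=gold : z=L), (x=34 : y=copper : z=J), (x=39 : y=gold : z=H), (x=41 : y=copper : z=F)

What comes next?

For the x, alternating steps +5, +2, +5, +2, …: 27, 32, 34, 39, 41 → 46.
Y goes copper, gold, copper, gold, copper → gold (alternates copper ↔ gold).
Z: N, L, J, H, F → D (letters move back 2 places in the alphabet).
Putting it together: (x=46 : y=gold : z=D).

(x=46 : y=gold : z=D)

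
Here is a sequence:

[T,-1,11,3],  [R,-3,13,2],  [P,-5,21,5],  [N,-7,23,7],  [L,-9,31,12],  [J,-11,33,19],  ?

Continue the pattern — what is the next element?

Letter: T, R, P, N, L, J → H (letters move back 2 places in the alphabet).
Second coordinate: -1, -3, -5, -7, -9, -11 → -13 (−2 each step).
Third coordinate goes 11, 13, 21, 23, 31, 33 → 41 (alternating steps +2, +8, +2, +8, …).
For the fourth coordinate, each term is the sum of the two before it: 3, 2, 5, 7, 12, 19 → 31.
Combining the parts gives [H,-13,41,31].

[H,-13,41,31]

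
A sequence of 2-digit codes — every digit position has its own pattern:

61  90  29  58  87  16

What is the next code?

45

First digit — +3 each step, mod 10: 6, 9, 2, 5, 8, 1 → 4.
Second digit: −1 each step, mod 10, so 1, 0, 9, 8, 7, 6 → 5.
Putting it together: 45.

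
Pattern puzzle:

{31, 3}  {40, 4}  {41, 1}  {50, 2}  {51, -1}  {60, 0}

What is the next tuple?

First component — alternating steps +9, +1, +9, +1, …: 31, 40, 41, 50, 51, 60 → 61.
Second component — alternating steps +1, −3, +1, −3, …: 3, 4, 1, 2, -1, 0 → -3.
Putting it together: {61, -3}.

{61, -3}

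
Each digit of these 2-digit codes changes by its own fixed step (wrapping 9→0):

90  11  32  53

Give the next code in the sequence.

74

First digit: +2 each step, mod 10, so 9, 1, 3, 5 → 7.
Second digit goes 0, 1, 2, 3 → 4 (+1 each step, mod 10).
Combining the parts gives 74.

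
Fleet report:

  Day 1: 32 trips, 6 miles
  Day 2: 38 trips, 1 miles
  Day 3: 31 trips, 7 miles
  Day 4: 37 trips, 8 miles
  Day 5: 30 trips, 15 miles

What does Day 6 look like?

Trips: alternating steps +6, −7, +6, −7, …; 32, 38, 31, 37, 30 → 36.
Miles: each term is the sum of the two before it, so 6, 1, 7, 8, 15 → 23.
Combining the parts gives 36 trips, 23 miles.

36 trips, 23 miles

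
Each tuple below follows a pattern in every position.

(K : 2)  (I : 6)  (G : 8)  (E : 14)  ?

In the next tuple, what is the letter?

C

Letter goes K, I, G, E → C (letters move back 2 places in the alphabet).
Second slot — each term is the sum of the two before it: 2, 6, 8, 14 → 22.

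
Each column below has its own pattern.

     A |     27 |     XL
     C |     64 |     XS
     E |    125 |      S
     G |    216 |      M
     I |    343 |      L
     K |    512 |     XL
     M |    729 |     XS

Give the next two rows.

O  1000  S; Q  1331  M

Letter: letters move forward 2 places in the alphabet; A, C, E, G, I, K, M → O → Q.
Second component — perfect cubes: 3³, 4³, 5³, …: 27, 64, 125, 216, 343, 512, 729 → 1000 → 1331.
For the size, repeats XL → XS → S → M → L: XL, XS, S, M, L, XL, XS → S → M.
Putting the parts together: O  1000  S and then Q  1331  M.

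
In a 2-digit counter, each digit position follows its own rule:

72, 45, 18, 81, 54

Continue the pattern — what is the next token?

First digit: −3 each step, mod 10, so 7, 4, 1, 8, 5 → 2.
Second digit: +3 each step, mod 10, so 2, 5, 8, 1, 4 → 7.
Combining the parts gives 27.

27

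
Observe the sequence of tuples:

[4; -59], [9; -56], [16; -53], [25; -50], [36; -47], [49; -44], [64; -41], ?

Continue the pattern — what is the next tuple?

First coordinate goes 4, 9, 16, 25, 36, 49, 64 → 81 (perfect squares: 2², 3², 4², …).
Second coordinate goes -59, -56, -53, -50, -47, -44, -41 → -38 (+3 each step).
Putting it together: [81; -38].

[81; -38]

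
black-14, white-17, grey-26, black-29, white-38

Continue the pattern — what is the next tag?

For the shade, repeats black → white → grey: black, white, grey, black, white → grey.
Second component: 14, 17, 26, 29, 38 → 41 (alternating steps +3, +9, +3, +9, …).
Putting it together: grey-41.

grey-41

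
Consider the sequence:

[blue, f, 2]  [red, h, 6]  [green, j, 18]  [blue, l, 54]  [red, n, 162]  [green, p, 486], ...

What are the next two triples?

Colour goes blue, red, green, blue, red, green → blue → red (repeats blue → red → green).
For the letter, letters move forward 2 places in the alphabet: f, h, j, l, n, p → r → t.
Third coordinate: ×3 each step; 2, 6, 18, 54, 162, 486 → 1458 → 4374.
Putting the parts together: [blue, r, 1458] and then [red, t, 4374].

[blue, r, 1458], [red, t, 4374]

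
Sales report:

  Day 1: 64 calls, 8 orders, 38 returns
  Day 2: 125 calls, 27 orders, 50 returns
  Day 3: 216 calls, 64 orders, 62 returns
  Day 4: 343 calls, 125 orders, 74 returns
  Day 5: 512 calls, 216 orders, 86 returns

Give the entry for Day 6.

729 calls, 343 orders, 98 returns

For the calls, perfect cubes: 4³, 5³, 6³, …: 64, 125, 216, 343, 512 → 729.
Orders: perfect cubes: 2³, 3³, 4³, …; 8, 27, 64, 125, 216 → 343.
Returns goes 38, 50, 62, 74, 86 → 98 (+12 each step).
So the next row is 729 calls, 343 orders, 98 returns.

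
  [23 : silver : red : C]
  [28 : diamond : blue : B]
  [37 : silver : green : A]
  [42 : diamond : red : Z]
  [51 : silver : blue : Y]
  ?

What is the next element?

[56 : diamond : green : X]

First value — alternating steps +5, +9, +5, +9, …: 23, 28, 37, 42, 51 → 56.
Rank goes silver, diamond, silver, diamond, silver → diamond (alternates silver ↔ diamond).
Colour: repeats red → blue → green, so red, blue, green, red, blue → green.
Letter goes C, B, A, Z, Y → X (letters move back 1 place in the alphabet, wrapping A→Z).
Combining the parts gives [56 : diamond : green : X].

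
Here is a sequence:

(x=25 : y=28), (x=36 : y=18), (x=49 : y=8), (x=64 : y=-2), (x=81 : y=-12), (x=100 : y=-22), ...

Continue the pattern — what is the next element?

(x=121 : y=-32)

X — perfect squares: 5², 6², 7², …: 25, 36, 49, 64, 81, 100 → 121.
Y goes 28, 18, 8, -2, -12, -22 → -32 (−10 each step).
So the next element is (x=121 : y=-32).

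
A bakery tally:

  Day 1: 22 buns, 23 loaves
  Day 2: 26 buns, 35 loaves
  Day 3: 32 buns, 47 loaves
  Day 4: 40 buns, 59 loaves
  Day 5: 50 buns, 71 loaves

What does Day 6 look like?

62 buns, 83 loaves

Buns goes 22, 26, 32, 40, 50 → 62 (differences are 4, 6, 8, … (increasing by 2 each time)).
Loaves: +12 each step; 23, 35, 47, 59, 71 → 83.
Putting it together: 62 buns, 83 loaves.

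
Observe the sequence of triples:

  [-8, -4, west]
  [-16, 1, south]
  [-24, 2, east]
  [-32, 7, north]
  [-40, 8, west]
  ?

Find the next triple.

[-48, 13, south]

First slot: −8 each step; -8, -16, -24, -32, -40 → -48.
Second slot: -4, 1, 2, 7, 8 → 13 (alternating steps +5, +1, +5, +1, …).
Direction: west, south, east, north, west → south (repeats west → south → east → north).
Putting it together: [-48, 13, south].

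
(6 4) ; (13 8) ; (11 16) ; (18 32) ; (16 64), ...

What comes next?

First slot — alternating steps +7, −2, +7, −2, …: 6, 13, 11, 18, 16 → 23.
Second slot — ×2 each step: 4, 8, 16, 32, 64 → 128.
Putting it together: (23 128).

(23 128)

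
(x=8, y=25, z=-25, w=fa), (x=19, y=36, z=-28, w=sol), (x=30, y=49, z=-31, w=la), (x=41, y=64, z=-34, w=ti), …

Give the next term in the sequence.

X: 8, 19, 30, 41 → 52 (+11 each step).
For the y, perfect squares: 5², 6², 7², …: 25, 36, 49, 64 → 81.
Z goes -25, -28, -31, -34 → -37 (−3 each step).
W: runs through the solfège scale do→ti, so fa, sol, la, ti → do.
Putting it together: (x=52, y=81, z=-37, w=do).

(x=52, y=81, z=-37, w=do)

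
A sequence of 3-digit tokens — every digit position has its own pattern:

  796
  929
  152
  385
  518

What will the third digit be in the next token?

Third digit — +3 each step, mod 10: 6, 9, 2, 5, 8 → 1.

1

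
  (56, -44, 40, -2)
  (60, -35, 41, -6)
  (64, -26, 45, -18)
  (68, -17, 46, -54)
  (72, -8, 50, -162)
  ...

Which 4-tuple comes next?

(76, 1, 51, -486)

First value goes 56, 60, 64, 68, 72 → 76 (+4 each step).
Second value: +9 each step; -44, -35, -26, -17, -8 → 1.
Third value goes 40, 41, 45, 46, 50 → 51 (alternating steps +1, +4, +1, +4, …).
Fourth value: ×3 each step, so -2, -6, -18, -54, -162 → -486.
Combining the parts gives (76, 1, 51, -486).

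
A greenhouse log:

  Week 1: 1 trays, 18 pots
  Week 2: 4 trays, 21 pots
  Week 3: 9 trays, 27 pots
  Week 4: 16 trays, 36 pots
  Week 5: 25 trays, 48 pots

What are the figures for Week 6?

Trays: perfect squares: 1², 2², 3², …, so 1, 4, 9, 16, 25 → 36.
For the pots, differences are 3, 6, 9, … (increasing by 3 each time): 18, 21, 27, 36, 48 → 63.
So the next record is 36 trays, 63 pots.

36 trays, 63 pots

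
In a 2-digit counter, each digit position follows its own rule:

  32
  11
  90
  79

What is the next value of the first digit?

First digit goes 3, 1, 9, 7 → 5 (−2 each step, mod 10).

5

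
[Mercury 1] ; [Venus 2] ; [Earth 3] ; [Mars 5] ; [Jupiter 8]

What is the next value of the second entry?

13

For the second entry, each term is the sum of the two before it: 1, 2, 3, 5, 8 → 13.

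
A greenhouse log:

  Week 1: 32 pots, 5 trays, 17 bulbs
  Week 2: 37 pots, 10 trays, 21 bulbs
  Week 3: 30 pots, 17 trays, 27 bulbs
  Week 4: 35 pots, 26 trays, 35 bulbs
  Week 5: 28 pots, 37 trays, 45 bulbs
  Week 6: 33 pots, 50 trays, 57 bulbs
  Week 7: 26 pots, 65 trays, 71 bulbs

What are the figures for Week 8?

For the pots, alternating steps +5, −7, +5, −7, …: 32, 37, 30, 35, 28, 33, 26 → 31.
Trays: differences are 5, 7, 9, … (increasing by 2 each time), so 5, 10, 17, 26, 37, 50, 65 → 82.
Bulbs: differences are 4, 6, 8, … (increasing by 2 each time); 17, 21, 27, 35, 45, 57, 71 → 87.
Putting it together: 31 pots, 82 trays, 87 bulbs.

31 pots, 82 trays, 87 bulbs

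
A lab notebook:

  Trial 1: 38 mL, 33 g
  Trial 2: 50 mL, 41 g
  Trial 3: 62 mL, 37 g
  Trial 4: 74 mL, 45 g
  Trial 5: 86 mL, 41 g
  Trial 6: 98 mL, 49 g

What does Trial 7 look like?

ML goes 38, 50, 62, 74, 86, 98 → 110 (+12 each step).
G: 33, 41, 37, 45, 41, 49 → 45 (alternating steps +8, −4, +8, −4, …).
Putting it together: 110 mL, 45 g.

110 mL, 45 g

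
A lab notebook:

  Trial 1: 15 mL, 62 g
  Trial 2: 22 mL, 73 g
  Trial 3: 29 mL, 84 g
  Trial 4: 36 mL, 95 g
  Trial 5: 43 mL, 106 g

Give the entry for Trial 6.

50 mL, 117 g

ML: +7 each step; 15, 22, 29, 36, 43 → 50.
G: 62, 73, 84, 95, 106 → 117 (+11 each step).
Putting it together: 50 mL, 117 g.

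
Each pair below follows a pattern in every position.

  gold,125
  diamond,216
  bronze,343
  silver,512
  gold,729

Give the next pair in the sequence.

diamond,1000

For the rank, repeats gold → diamond → bronze → silver: gold, diamond, bronze, silver, gold → diamond.
Second value: perfect cubes: 5³, 6³, 7³, …, so 125, 216, 343, 512, 729 → 1000.
So the next pair is diamond,1000.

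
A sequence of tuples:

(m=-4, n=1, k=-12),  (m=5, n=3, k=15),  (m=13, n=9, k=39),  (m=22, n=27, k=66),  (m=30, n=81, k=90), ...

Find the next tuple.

(m=39, n=243, k=117)

M: alternating steps +9, +8, +9, +8, …, so -4, 5, 13, 22, 30 → 39.
N — ×3 each step: 1, 3, 9, 27, 81 → 243.
K goes -12, 15, 39, 66, 90 → 117 (always 3 × the m).
Putting it together: (m=39, n=243, k=117).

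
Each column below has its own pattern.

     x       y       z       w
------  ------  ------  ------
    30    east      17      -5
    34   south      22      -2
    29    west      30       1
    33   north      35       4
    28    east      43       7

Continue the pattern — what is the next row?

32  south  48  10

For the column x, alternating steps +4, −5, +4, −5, …: 30, 34, 29, 33, 28 → 32.
Column y goes east, south, west, north, east → south (repeats east → south → west → north).
Column z: alternating steps +5, +8, +5, +8, …; 17, 22, 30, 35, 43 → 48.
Column w goes -5, -2, 1, 4, 7 → 10 (+3 each step).
So the next row is 32  south  48  10.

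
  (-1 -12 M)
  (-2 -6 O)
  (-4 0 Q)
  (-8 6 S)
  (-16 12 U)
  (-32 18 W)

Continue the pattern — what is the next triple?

(-64 24 Y)

First component goes -1, -2, -4, -8, -16, -32 → -64 (×2 each step).
Second component goes -12, -6, 0, 6, 12, 18 → 24 (+6 each step).
For the letter, letters move forward 2 places in the alphabet: M, O, Q, S, U, W → Y.
So the next triple is (-64 24 Y).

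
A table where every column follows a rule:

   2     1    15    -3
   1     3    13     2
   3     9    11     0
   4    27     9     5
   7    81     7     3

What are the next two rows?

11  243  5  8; 18  729  3  6

First component: each term is the sum of the two before it; 2, 1, 3, 4, 7 → 11 → 18.
For the second component, ×3 each step: 1, 3, 9, 27, 81 → 243 → 729.
Third component goes 15, 13, 11, 9, 7 → 5 → 3 (−2 each step).
Fourth component: alternating steps +5, −2, +5, −2, …, so -3, 2, 0, 5, 3 → 8 → 6.
Putting the parts together: 11  243  5  8 and then 18  729  3  6.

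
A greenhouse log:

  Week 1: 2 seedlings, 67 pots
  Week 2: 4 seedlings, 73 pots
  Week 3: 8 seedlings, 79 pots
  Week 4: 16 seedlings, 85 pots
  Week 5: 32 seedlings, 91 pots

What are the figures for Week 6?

64 seedlings, 97 pots

Seedlings — ×2 each step: 2, 4, 8, 16, 32 → 64.
Pots: +6 each step, so 67, 73, 79, 85, 91 → 97.
So the next row is 64 seedlings, 97 pots.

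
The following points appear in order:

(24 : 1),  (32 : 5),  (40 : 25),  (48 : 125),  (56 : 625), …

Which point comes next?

(64 : 3125)

First slot: 24, 32, 40, 48, 56 → 64 (+8 each step).
Second slot: ×5 each step; 1, 5, 25, 125, 625 → 3125.
Combining the parts gives (64 : 3125).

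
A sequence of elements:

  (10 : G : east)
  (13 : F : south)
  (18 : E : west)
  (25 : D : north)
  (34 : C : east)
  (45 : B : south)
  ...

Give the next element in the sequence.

For the first entry, differences are 3, 5, 7, … (increasing by 2 each time): 10, 13, 18, 25, 34, 45 → 58.
For the letter, letters move back 1 place in the alphabet: G, F, E, D, C, B → A.
Direction: repeats east → south → west → north; east, south, west, north, east, south → west.
Putting it together: (58 : A : west).

(58 : A : west)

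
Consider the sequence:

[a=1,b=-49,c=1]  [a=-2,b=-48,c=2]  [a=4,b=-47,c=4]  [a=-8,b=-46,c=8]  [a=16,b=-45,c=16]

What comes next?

For the a, ×(-2) each step: 1, -2, 4, -8, 16 → -32.
B: +1 each step; -49, -48, -47, -46, -45 → -44.
C: ×2 each step; 1, 2, 4, 8, 16 → 32.
Combining the parts gives [a=-32,b=-44,c=32].

[a=-32,b=-44,c=32]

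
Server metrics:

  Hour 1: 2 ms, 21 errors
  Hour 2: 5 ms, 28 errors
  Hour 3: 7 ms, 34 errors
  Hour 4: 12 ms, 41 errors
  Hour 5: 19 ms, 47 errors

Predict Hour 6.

31 ms, 54 errors

Ms goes 2, 5, 7, 12, 19 → 31 (each term is the sum of the two before it).
Errors: 21, 28, 34, 41, 47 → 54 (alternating steps +7, +6, +7, +6, …).
So the next line is 31 ms, 54 errors.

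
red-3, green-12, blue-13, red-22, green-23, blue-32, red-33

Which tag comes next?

green-42

Colour goes red, green, blue, red, green, blue, red → green (repeats red → green → blue).
Second component: alternating steps +9, +1, +9, +1, …, so 3, 12, 13, 22, 23, 32, 33 → 42.
Combining the parts gives green-42.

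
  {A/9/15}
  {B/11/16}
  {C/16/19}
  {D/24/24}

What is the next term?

Letter: letters move forward 1 place in the alphabet; A, B, C, D → E.
Second entry goes 9, 11, 16, 24 → 35 (differences are 2, 5, 8, … (increasing by 3 each time)).
Third entry: differences are 1, 3, 5, … (increasing by 2 each time); 15, 16, 19, 24 → 31.
Combining the parts gives {E/35/31}.

{E/35/31}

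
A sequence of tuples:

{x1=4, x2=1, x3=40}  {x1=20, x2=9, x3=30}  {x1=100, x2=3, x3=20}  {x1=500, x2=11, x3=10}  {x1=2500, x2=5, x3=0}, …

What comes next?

X1: ×5 each step; 4, 20, 100, 500, 2500 → 12500.
X2: alternating steps +8, −6, +8, −6, …, so 1, 9, 3, 11, 5 → 13.
X3: −10 each step; 40, 30, 20, 10, 0 → -10.
Combining the parts gives {x1=12500, x2=13, x3=-10}.

{x1=12500, x2=13, x3=-10}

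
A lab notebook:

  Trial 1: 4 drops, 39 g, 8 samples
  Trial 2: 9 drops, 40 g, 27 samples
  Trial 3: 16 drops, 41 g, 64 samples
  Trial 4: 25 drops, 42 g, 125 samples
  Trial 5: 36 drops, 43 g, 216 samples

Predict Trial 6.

Drops: perfect squares: 2², 3², 4², …, so 4, 9, 16, 25, 36 → 49.
G: 39, 40, 41, 42, 43 → 44 (+1 each step).
Samples: 8, 27, 64, 125, 216 → 343 (perfect cubes: 2³, 3³, 4³, …).
Combining the parts gives 49 drops, 44 g, 343 samples.

49 drops, 44 g, 343 samples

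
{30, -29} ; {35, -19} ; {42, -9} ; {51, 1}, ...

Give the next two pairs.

{62, 11}, {75, 21}

For the first value, differences are 5, 7, 9, … (increasing by 2 each time): 30, 35, 42, 51 → 62 → 75.
Second value: +10 each step, so -29, -19, -9, 1 → 11 → 21.
Putting the parts together: {62, 11} and then {75, 21}.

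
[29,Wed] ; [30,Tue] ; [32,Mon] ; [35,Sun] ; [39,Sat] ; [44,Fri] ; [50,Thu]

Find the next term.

[57,Wed]

For the first value, differences are 1, 2, 3, … (increasing by 1 each time): 29, 30, 32, 35, 39, 44, 50 → 57.
Day: runs backward through the weekdays Mon→Sun; Wed, Tue, Mon, Sun, Sat, Fri, Thu → Wed.
So the next term is [57,Wed].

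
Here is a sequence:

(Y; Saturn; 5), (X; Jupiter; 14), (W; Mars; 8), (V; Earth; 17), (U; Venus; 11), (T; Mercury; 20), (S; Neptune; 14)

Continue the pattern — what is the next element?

(R; Uranus; 23)

Letter — letters move back 1 place in the alphabet: Y, X, W, V, U, T, S → R.
Planet: Saturn, Jupiter, Mars, Earth, Venus, Mercury, Neptune → Uranus (runs backward through the planets Mercury→Neptune).
Third slot: 5, 14, 8, 17, 11, 20, 14 → 23 (alternating steps +9, −6, +9, −6, …).
So the next element is (R; Uranus; 23).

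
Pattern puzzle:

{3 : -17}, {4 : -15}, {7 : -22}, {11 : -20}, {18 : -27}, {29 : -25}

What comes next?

For the first value, each term is the sum of the two before it: 3, 4, 7, 11, 18, 29 → 47.
Second value — alternating steps +2, −7, +2, −7, …: -17, -15, -22, -20, -27, -25 → -32.
Putting it together: {47 : -32}.

{47 : -32}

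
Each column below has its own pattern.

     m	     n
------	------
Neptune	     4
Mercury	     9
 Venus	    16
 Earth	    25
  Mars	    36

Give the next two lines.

Jupiter  49; Saturn  64

Column m — runs through the planets Mercury→Neptune: Neptune, Mercury, Venus, Earth, Mars → Jupiter → Saturn.
For the column n, perfect squares: 2², 3², 4², …: 4, 9, 16, 25, 36 → 49 → 64.
So the next two lines are Jupiter  49 and Saturn  64.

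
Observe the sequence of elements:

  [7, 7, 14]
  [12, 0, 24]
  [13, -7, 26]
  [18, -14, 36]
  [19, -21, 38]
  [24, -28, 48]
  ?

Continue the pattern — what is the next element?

For the first part, alternating steps +5, +1, +5, +1, …: 7, 12, 13, 18, 19, 24 → 25.
Second part goes 7, 0, -7, -14, -21, -28 → -35 (−7 each step).
Third part goes 14, 24, 26, 36, 38, 48 → 50 (always 2 × the first part).
So the next element is [25, -35, 50].

[25, -35, 50]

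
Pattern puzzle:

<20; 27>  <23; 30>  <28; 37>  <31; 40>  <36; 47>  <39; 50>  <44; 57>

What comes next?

First slot: 20, 23, 28, 31, 36, 39, 44 → 47 (alternating steps +3, +5, +3, +5, …).
For the second slot, alternating steps +3, +7, +3, +7, …: 27, 30, 37, 40, 47, 50, 57 → 60.
So the next pair is <47; 60>.

<47; 60>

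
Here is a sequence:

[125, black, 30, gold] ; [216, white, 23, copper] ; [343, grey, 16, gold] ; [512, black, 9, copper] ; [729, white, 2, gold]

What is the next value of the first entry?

1000

First entry: perfect cubes: 5³, 6³, 7³, …; 125, 216, 343, 512, 729 → 1000.
Shade: repeats black → white → grey; black, white, grey, black, white → grey.
Third entry: 30, 23, 16, 9, 2 → -5 (−7 each step).
Metal goes gold, copper, gold, copper, gold → copper (alternates gold ↔ copper).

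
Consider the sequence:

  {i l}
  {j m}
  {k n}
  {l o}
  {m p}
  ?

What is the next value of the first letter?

n

First letter: letters move forward 1 place in the alphabet; i, j, k, l, m → n.
For the second letter, letters move forward 1 place in the alphabet: l, m, n, o, p → q.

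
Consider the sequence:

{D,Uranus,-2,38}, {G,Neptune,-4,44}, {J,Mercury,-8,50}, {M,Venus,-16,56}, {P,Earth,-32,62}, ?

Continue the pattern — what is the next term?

Letter: letters move forward 3 places in the alphabet; D, G, J, M, P → S.
Planet: runs through the planets Mercury→Neptune, so Uranus, Neptune, Mercury, Venus, Earth → Mars.
Third coordinate goes -2, -4, -8, -16, -32 → -64 (×2 each step).
Fourth coordinate: +6 each step, so 38, 44, 50, 56, 62 → 68.
So the next term is {S,Mars,-64,68}.

{S,Mars,-64,68}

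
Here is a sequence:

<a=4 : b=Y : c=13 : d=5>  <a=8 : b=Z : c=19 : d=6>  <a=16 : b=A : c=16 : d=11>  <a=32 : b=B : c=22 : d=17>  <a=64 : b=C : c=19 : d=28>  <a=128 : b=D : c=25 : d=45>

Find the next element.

<a=256 : b=E : c=22 : d=73>

A goes 4, 8, 16, 32, 64, 128 → 256 (×2 each step).
B: letters move forward 1 place in the alphabet, wrapping Z→A, so Y, Z, A, B, C, D → E.
C — alternating steps +6, −3, +6, −3, …: 13, 19, 16, 22, 19, 25 → 22.
D: each term is the sum of the two before it, so 5, 6, 11, 17, 28, 45 → 73.
Putting it together: <a=256 : b=E : c=22 : d=73>.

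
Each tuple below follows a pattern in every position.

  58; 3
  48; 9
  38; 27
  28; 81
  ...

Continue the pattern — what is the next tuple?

First component: 58, 48, 38, 28 → 18 (−10 each step).
For the second component, ×3 each step: 3, 9, 27, 81 → 243.
Putting it together: 18; 243.

18; 243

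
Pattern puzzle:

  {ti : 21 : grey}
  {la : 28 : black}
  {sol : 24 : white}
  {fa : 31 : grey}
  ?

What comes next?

{mi : 27 : black}

Note goes ti, la, sol, fa → mi (runs backward through the solfège scale do→ti).
For the second entry, alternating steps +7, −4, +7, −4, …: 21, 28, 24, 31 → 27.
Shade — repeats grey → black → white: grey, black, white, grey → black.
Combining the parts gives {mi : 27 : black}.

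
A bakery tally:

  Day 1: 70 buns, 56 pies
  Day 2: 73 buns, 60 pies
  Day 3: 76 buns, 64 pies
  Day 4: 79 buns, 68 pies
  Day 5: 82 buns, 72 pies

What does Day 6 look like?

Buns: +3 each step, so 70, 73, 76, 79, 82 → 85.
Pies: 56, 60, 64, 68, 72 → 76 (+4 each step).
Putting it together: 85 buns, 76 pies.

85 buns, 76 pies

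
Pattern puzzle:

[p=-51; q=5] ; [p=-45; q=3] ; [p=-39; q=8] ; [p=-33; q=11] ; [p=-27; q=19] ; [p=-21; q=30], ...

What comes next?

[p=-15; q=49]

P: -51, -45, -39, -33, -27, -21 → -15 (+6 each step).
Q — each term is the sum of the two before it: 5, 3, 8, 11, 19, 30 → 49.
Putting it together: [p=-15; q=49].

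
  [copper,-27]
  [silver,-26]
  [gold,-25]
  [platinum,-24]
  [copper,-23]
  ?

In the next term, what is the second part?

For the metal, repeats copper → silver → gold → platinum: copper, silver, gold, platinum, copper → silver.
Second part — +1 each step: -27, -26, -25, -24, -23 → -22.

-22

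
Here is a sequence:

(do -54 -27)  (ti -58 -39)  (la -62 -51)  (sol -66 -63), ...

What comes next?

(fa -70 -75)

Note: runs backward through the solfège scale do→ti; do, ti, la, sol → fa.
Second entry: −4 each step, so -54, -58, -62, -66 → -70.
Third entry: -27, -39, -51, -63 → -75 (−12 each step).
Putting it together: (fa -70 -75).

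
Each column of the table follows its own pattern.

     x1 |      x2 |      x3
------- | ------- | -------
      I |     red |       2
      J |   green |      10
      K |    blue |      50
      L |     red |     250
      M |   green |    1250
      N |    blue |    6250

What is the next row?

Column x1: I, J, K, L, M, N → O (letters move forward 1 place in the alphabet).
For the column x2, repeats red → green → blue: red, green, blue, red, green, blue → red.
Column x3 goes 2, 10, 50, 250, 1250, 6250 → 31250 (×5 each step).
So the next row is O  red  31250.

O  red  31250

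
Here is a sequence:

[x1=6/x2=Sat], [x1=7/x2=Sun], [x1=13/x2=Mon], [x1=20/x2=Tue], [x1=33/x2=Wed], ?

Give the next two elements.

X1 — each term is the sum of the two before it: 6, 7, 13, 20, 33 → 53 → 86.
For the x2, runs through the weekdays Mon→Sun: Sat, Sun, Mon, Tue, Wed → Thu → Fri.
So the next two elements are [x1=53/x2=Thu] and [x1=86/x2=Fri].

[x1=53/x2=Thu], [x1=86/x2=Fri]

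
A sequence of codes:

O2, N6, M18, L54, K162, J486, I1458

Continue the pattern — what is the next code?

Letter: letters move back 1 place in the alphabet, so O, N, M, L, K, J, I → H.
Second component — ×3 each step: 2, 6, 18, 54, 162, 486, 1458 → 4374.
So the next code is H4374.

H4374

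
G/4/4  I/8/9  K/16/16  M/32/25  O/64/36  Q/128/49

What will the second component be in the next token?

For the letter, letters move forward 2 places in the alphabet: G, I, K, M, O, Q → S.
Second component goes 4, 8, 16, 32, 64, 128 → 256 (×2 each step).
Third component: 4, 9, 16, 25, 36, 49 → 64 (perfect squares: 2², 3², 4², …).

256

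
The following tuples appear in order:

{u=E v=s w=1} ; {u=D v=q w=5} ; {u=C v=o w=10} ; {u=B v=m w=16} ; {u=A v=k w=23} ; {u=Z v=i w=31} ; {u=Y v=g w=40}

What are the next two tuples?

{u=X v=e w=50}, {u=W v=c w=61}

U: letters move back 1 place in the alphabet, wrapping A→Z, so E, D, C, B, A, Z, Y → X → W.
V — letters move back 2 places in the alphabet: s, q, o, m, k, i, g → e → c.
W goes 1, 5, 10, 16, 23, 31, 40 → 50 → 61 (differences are 4, 5, 6, … (increasing by 1 each time)).
Putting the parts together: {u=X v=e w=50} and then {u=W v=c w=61}.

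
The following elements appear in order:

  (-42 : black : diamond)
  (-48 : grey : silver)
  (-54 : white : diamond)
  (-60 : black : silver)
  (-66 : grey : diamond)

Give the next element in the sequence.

First part: -42, -48, -54, -60, -66 → -72 (−6 each step).
Shade — repeats black → grey → white: black, grey, white, black, grey → white.
Rank: diamond, silver, diamond, silver, diamond → silver (alternates diamond ↔ silver).
Combining the parts gives (-72 : white : silver).

(-72 : white : silver)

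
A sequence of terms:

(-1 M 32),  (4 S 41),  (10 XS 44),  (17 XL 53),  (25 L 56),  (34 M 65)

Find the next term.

(44 S 68)

First entry: differences are 5, 6, 7, … (increasing by 1 each time), so -1, 4, 10, 17, 25, 34 → 44.
For the size, repeats M → S → XS → XL → L: M, S, XS, XL, L, M → S.
Third entry: 32, 41, 44, 53, 56, 65 → 68 (alternating steps +9, +3, +9, +3, …).
So the next term is (44 S 68).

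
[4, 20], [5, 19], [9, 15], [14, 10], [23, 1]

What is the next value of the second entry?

For the first entry, each term is the sum of the two before it: 4, 5, 9, 14, 23 → 37.
Second entry: together with the first entry always sums to 24, so 20, 19, 15, 10, 1 → -13.

-13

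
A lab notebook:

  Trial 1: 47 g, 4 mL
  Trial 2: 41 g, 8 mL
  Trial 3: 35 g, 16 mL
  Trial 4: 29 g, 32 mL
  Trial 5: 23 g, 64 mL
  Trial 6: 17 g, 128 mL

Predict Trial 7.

G goes 47, 41, 35, 29, 23, 17 → 11 (−6 each step).
ML: ×2 each step, so 4, 8, 16, 32, 64, 128 → 256.
Putting it together: 11 g, 256 mL.

11 g, 256 mL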